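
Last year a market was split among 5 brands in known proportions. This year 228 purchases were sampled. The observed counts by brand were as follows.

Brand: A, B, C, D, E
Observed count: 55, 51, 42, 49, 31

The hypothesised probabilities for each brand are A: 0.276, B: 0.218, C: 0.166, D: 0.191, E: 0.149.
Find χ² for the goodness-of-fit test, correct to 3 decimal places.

2.431

Expected counts E_i = n·p_i: 228×0.276 = 62.928, 228×0.218 = 49.704, 228×0.166 = 37.848, 228×0.191 = 43.548, 228×0.149 = 33.972.
χ² = (55−62.928)²/62.928 + (51−49.704)²/49.704 + (42−37.848)²/37.848 + (49−43.548)²/43.548 + (31−33.972)²/33.972
   = 0.9988 + 0.0338 + 0.4555 + 0.6826 + 0.2600
Sum = 2.431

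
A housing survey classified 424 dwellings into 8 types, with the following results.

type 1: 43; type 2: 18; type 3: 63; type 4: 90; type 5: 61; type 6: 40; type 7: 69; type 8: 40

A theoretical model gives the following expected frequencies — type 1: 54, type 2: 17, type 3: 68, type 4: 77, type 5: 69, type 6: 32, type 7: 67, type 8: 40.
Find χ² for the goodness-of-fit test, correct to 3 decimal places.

7.849

cat         O        E   (O−E)²/E
type 1     43       54     2.2407
type 2     18       17     0.0588
type 3     63       68     0.3676
type 4     90       77     2.1948
type 5     61       69     0.9275
type 6     40       32     2.0000
type 7     69       67     0.0597
type 8     40       40     0.0000
Sum = 7.849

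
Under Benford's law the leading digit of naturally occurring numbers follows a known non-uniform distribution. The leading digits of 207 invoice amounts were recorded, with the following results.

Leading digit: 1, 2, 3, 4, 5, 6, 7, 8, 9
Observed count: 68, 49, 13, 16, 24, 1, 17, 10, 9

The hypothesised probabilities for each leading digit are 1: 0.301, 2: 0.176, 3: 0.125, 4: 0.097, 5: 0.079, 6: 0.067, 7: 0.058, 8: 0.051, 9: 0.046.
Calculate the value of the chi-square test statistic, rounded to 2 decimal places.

Expected counts E_i = n·p_i: 207×0.301 = 62.307, 207×0.176 = 36.432, 207×0.125 = 25.875, 207×0.097 = 20.079, 207×0.079 = 16.353, 207×0.067 = 13.869, 207×0.058 = 12.006, 207×0.051 = 10.557, 207×0.046 = 9.522.
1: (68 − 62.307)²/62.307 = 32.410249/62.307 = 0.520
2: (49 − 36.432)²/36.432 = 157.954624/36.432 = 4.336
3: (13 − 25.875)²/25.875 = 165.765625/25.875 = 6.406
4: (16 − 20.079)²/20.079 = 16.638241/20.079 = 0.829
5: (24 − 16.353)²/16.353 = 58.476609/16.353 = 3.576
6: (1 − 13.869)²/13.869 = 165.611161/13.869 = 11.941
7: (17 − 12.006)²/12.006 = 24.940036/12.006 = 2.077
8: (10 − 10.557)²/10.557 = 0.310249/10.557 = 0.029
9: (9 − 9.522)²/9.522 = 0.272484/9.522 = 0.029
Sum = 29.74

29.74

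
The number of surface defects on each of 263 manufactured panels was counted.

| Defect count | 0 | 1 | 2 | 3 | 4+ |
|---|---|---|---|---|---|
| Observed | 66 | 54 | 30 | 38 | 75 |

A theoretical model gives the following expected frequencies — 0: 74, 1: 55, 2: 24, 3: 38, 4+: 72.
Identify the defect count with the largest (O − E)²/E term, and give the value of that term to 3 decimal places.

2, 1.500

0: (66 − 74)²/74 = 64/74 = 0.8649
1: (54 − 55)²/55 = 1/55 = 0.0182
2: (30 − 24)²/24 = 36/24 = 1.5000
3: (38 − 38)²/38 = 0/38 = 0.0000
4+: (75 − 72)²/72 = 9/72 = 0.1250
The largest term is for 2: 1.500.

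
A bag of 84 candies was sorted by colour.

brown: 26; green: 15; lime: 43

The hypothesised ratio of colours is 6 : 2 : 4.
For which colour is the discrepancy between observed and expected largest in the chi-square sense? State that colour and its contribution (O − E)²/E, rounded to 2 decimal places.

lime, 8.04

Ratio total = 12. Expected counts: 84×6/12 = 42, 84×2/12 = 14, 84×4/12 = 28.
brown: (26 − 42)²/42 = 256/42 = 6.095
green: (15 − 14)²/14 = 1/14 = 0.071
lime: (43 − 28)²/28 = 225/28 = 8.036
The largest term is for lime: 8.04.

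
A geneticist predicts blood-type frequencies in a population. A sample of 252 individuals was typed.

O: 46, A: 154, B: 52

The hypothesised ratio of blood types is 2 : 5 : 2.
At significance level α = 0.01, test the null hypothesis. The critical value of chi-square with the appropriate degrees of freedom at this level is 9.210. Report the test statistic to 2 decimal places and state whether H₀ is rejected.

3.47; do not reject

Ratio total = 9. Expected counts: 252×2/9 = 56, 252×5/9 = 140, 252×2/9 = 56.
χ² = (46−56)²/56 + (154−140)²/140 + (52−56)²/56
   = 1.786 + 1.400 + 0.286
Sum = 3.47
df = 2. Since 3.47 < 9.210, we do not reject H₀.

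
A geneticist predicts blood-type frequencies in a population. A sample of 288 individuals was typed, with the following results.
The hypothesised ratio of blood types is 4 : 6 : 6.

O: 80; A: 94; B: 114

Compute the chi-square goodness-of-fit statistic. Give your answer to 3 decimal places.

Ratio total = 16. Expected counts: 288×4/16 = 72, 288×6/16 = 108, 288×6/16 = 108.
O: (80 − 72)²/72 = 64/72 = 0.8889
A: (94 − 108)²/108 = 196/108 = 1.8148
B: (114 − 108)²/108 = 36/108 = 0.3333
Sum = 3.037

3.037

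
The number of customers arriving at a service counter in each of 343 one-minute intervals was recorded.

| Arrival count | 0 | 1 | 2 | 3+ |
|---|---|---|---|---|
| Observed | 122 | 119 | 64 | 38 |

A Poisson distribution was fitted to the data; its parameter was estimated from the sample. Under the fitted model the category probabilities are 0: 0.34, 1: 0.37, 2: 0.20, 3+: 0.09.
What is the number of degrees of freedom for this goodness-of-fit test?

2

There are k = 4 categories and 1 parameter estimated from the data, so df = 4 − 1 − 1 = 2.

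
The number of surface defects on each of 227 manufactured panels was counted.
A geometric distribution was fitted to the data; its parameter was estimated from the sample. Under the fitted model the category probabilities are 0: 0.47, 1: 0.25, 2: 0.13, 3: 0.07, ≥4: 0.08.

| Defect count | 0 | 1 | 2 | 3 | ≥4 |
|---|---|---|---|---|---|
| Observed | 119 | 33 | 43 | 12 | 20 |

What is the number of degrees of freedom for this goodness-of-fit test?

There are k = 5 categories and 1 parameter estimated from the data, so df = 5 − 1 − 1 = 3.

3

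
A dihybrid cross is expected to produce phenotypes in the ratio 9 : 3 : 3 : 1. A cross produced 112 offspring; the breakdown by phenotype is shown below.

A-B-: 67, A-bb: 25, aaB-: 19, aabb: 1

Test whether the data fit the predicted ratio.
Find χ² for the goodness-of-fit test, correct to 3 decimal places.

Ratio total = 16. Expected counts: 112×9/16 = 63, 112×3/16 = 21, 112×3/16 = 21, 112×1/16 = 7.
A-B-: (67 − 63)²/63 = 16/63 = 0.2540
A-bb: (25 − 21)²/21 = 16/21 = 0.7619
aaB-: (19 − 21)²/21 = 4/21 = 0.1905
aabb: (1 − 7)²/7 = 36/7 = 5.1429
Sum = 6.349

6.349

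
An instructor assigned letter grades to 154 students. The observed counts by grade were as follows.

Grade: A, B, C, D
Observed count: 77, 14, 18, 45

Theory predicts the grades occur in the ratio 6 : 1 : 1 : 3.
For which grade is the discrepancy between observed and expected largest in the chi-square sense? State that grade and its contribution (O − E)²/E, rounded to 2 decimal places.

Ratio total = 11. Expected counts: 154×6/11 = 84, 154×1/11 = 14, 154×1/11 = 14, 154×3/11 = 42.
cat         O        E   (O−E)²/E
A          77       84      0.583
B          14       14      0.000
C          18       14      1.143
D          45       42      0.214
The largest term is for C: 1.14.

C, 1.14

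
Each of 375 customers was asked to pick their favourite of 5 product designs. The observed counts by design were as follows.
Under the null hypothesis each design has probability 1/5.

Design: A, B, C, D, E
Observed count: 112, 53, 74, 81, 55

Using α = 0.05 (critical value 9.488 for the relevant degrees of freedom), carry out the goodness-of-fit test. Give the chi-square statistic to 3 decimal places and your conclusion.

30.533; reject

Under H₀ each category has probability 1/5, so each expected count is 375/5 = 75.
cat         O        E   (O−E)²/E
A         112       75    18.2533
B          53       75     6.4533
C          74       75     0.0133
D          81       75     0.4800
E          55       75     5.3333
Sum = 30.533
df = 4. Since 30.533 > 9.488, we reject H₀.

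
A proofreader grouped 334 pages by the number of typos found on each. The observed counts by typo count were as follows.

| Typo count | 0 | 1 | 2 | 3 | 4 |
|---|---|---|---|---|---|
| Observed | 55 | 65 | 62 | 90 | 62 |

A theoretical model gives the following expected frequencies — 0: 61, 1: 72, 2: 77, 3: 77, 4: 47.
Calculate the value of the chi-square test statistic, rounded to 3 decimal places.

11.175

cat         O        E   (O−E)²/E
0          55       61     0.5902
1          65       72     0.6806
2          62       77     2.9221
3          90       77     2.1948
4          62       47     4.7872
Sum = 11.175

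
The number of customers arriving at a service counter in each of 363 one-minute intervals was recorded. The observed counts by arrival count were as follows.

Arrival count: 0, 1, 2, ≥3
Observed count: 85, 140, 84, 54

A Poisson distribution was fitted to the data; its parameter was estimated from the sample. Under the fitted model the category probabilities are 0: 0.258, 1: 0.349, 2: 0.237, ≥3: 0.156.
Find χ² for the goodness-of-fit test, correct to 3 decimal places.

Expected counts E_i = n·p_i: 363×0.258 = 93.654, 363×0.349 = 126.687, 363×0.237 = 86.031, 363×0.156 = 56.628.
χ² = (85−93.654)²/93.654 + (140−126.687)²/126.687 + (84−86.031)²/86.031 + (54−56.628)²/56.628
   = 0.7997 + 1.3990 + 0.0479 + 0.1220
Sum = 2.369

2.369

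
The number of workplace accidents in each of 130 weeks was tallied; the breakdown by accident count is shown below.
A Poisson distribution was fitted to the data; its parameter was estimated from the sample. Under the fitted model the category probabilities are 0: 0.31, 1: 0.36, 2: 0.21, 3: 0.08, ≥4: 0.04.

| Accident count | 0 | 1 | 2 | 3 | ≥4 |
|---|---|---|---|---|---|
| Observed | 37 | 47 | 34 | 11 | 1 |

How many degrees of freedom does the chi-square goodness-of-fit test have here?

3

There are k = 5 categories and 1 parameter estimated from the data, so df = 5 − 1 − 1 = 3.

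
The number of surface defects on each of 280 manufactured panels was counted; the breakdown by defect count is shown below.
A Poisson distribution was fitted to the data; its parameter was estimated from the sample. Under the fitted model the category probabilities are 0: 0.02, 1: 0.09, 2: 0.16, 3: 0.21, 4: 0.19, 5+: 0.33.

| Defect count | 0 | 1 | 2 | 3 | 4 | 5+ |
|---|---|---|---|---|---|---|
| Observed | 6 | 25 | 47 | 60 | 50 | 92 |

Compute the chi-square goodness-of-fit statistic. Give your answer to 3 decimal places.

Expected counts E_i = n·p_i: 280×0.02 = 5.6, 280×0.09 = 25.2, 280×0.16 = 44.8, 280×0.21 = 58.8, 280×0.19 = 53.2, 280×0.33 = 92.4.
χ² = (6−5.6)²/5.6 + (25−25.2)²/25.2 + (47−44.8)²/44.8 + (60−58.8)²/58.8 + (50−53.2)²/53.2 + (92−92.4)²/92.4
   = 0.0286 + 0.0016 + 0.1080 + 0.0245 + 0.1925 + 0.0017
Sum = 0.357

0.357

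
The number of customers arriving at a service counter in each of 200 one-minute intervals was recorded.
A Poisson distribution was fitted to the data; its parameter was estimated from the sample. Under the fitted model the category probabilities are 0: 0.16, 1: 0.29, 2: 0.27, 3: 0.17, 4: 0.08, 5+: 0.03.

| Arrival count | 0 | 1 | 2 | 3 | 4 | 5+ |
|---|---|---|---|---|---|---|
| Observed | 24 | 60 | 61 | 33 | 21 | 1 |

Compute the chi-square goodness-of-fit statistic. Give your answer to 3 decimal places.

8.735

Expected counts E_i = n·p_i: 200×0.16 = 32, 200×0.29 = 58, 200×0.27 = 54, 200×0.17 = 34, 200×0.08 = 16, 200×0.03 = 6.
χ² = (24−32)²/32 + (60−58)²/58 + (61−54)²/54 + (33−34)²/34 + (21−16)²/16 + (1−6)²/6
   = 2.0000 + 0.0690 + 0.9074 + 0.0294 + 1.5625 + 4.1667
Sum = 8.735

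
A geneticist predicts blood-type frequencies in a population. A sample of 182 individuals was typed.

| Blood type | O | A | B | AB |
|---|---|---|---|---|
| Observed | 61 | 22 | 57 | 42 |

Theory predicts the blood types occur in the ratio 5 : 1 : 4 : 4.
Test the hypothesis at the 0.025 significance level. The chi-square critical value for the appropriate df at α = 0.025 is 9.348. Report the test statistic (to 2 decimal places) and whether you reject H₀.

8.88; do not reject

Ratio total = 14. Expected counts: 182×5/14 = 65, 182×1/14 = 13, 182×4/14 = 52, 182×4/14 = 52.
cat         O        E   (O−E)²/E
O          61       65      0.246
A          22       13      6.231
B          57       52      0.481
AB         42       52      1.923
Sum = 8.88
df = 3. Since 8.88 < 9.348, we do not reject H₀.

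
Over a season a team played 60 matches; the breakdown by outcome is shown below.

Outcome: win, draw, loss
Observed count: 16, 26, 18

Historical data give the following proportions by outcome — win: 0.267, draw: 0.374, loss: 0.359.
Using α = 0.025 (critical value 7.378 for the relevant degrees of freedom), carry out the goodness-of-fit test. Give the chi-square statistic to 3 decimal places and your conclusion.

1.147; do not reject

Expected counts E_i = n·p_i: 60×0.267 = 16.02, 60×0.374 = 22.44, 60×0.359 = 21.54.
χ² = (16−16.02)²/16.02 + (26−22.44)²/22.44 + (18−21.54)²/21.54
   = 0.0000 + 0.5648 + 0.5818
Sum = 1.147
df = 2. Since 1.147 < 7.378, we do not reject H₀.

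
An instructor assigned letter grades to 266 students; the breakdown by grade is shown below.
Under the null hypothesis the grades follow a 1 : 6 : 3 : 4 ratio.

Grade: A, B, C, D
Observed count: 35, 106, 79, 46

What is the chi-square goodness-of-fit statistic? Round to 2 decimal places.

Ratio total = 14. Expected counts: 266×1/14 = 19, 266×6/14 = 114, 266×3/14 = 57, 266×4/14 = 76.
cat         O        E   (O−E)²/E
A          35       19     13.474
B         106      114      0.561
C          79       57      8.491
D          46       76     11.842
Sum = 34.37

34.37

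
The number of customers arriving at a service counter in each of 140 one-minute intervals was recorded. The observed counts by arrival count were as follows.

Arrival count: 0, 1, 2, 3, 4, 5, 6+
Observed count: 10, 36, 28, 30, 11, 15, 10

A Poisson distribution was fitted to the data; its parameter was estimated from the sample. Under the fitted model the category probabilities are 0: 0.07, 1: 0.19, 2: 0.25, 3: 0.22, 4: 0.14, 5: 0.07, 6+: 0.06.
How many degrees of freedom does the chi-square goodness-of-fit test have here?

There are k = 7 categories and 1 parameter estimated from the data, so df = 7 − 1 − 1 = 5.

5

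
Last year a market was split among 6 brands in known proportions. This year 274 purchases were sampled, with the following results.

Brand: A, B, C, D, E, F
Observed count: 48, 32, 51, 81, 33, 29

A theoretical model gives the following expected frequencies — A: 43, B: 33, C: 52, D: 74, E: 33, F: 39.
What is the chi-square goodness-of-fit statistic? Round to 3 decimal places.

cat         O        E   (O−E)²/E
A          48       43     0.5814
B          32       33     0.0303
C          51       52     0.0192
D          81       74     0.6622
E          33       33     0.0000
F          29       39     2.5641
Sum = 3.857

3.857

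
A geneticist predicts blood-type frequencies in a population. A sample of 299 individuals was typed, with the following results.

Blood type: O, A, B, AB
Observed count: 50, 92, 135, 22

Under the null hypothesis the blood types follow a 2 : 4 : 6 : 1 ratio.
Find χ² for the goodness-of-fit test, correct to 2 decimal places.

Ratio total = 13. Expected counts: 299×2/13 = 46, 299×4/13 = 92, 299×6/13 = 138, 299×1/13 = 23.
O: (50 − 46)²/46 = 16/46 = 0.348
A: (92 − 92)²/92 = 0/92 = 0.000
B: (135 − 138)²/138 = 9/138 = 0.065
AB: (22 − 23)²/23 = 1/23 = 0.043
Sum = 0.46

0.46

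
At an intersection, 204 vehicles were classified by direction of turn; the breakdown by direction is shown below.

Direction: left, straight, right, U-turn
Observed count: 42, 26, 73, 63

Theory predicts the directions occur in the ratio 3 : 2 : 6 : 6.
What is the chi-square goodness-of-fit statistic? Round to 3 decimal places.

Ratio total = 17. Expected counts: 204×3/17 = 36, 204×2/17 = 24, 204×6/17 = 72, 204×6/17 = 72.
cat           O        E   (O−E)²/E
left         42       36     1.0000
straight     26       24     0.1667
right        73       72     0.0139
U-turn       63       72     1.1250
Sum = 2.306

2.306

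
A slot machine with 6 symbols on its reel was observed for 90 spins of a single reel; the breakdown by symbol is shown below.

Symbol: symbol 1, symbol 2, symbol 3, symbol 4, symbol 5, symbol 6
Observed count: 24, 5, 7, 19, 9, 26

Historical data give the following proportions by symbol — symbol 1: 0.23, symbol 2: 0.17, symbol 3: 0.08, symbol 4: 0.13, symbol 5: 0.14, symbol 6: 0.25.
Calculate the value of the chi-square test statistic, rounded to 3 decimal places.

13.593

Expected counts E_i = n·p_i: 90×0.23 = 20.7, 90×0.17 = 15.3, 90×0.08 = 7.2, 90×0.13 = 11.7, 90×0.14 = 12.6, 90×0.25 = 22.5.
χ² = (24−20.7)²/20.7 + (5−15.3)²/15.3 + (7−7.2)²/7.2 + (19−11.7)²/11.7 + (9−12.6)²/12.6 + (26−22.5)²/22.5
   = 0.5261 + 6.9340 + 0.0056 + 4.5547 + 1.0286 + 0.5444
Sum = 13.593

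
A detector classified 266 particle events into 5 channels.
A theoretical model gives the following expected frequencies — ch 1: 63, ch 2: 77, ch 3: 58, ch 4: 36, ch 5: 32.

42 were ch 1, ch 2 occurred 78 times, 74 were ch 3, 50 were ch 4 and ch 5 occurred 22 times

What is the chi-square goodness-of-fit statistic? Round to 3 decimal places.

χ² = (42−63)²/63 + (78−77)²/77 + (74−58)²/58 + (50−36)²/36 + (22−32)²/32
   = 7.0000 + 0.0130 + 4.4138 + 5.4444 + 3.1250
Sum = 19.996

19.996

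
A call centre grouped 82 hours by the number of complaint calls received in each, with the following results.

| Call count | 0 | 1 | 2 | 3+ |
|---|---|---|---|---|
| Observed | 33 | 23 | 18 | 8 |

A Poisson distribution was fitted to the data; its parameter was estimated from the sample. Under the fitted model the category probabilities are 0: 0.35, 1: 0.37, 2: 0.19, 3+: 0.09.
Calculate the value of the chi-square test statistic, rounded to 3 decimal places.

Expected counts E_i = n·p_i: 82×0.35 = 28.7, 82×0.37 = 30.34, 82×0.19 = 15.58, 82×0.09 = 7.38.
cat         O        E   (O−E)²/E
0          33     28.7     0.6443
1          23    30.34     1.7757
2          18    15.58     0.3759
3+          8     7.38     0.0521
Sum = 2.848

2.848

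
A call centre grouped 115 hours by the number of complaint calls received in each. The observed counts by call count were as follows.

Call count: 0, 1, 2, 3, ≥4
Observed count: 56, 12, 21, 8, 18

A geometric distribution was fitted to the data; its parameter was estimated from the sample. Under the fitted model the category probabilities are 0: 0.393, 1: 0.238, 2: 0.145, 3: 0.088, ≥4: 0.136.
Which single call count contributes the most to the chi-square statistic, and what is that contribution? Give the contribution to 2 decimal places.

1, 8.63

Expected counts E_i = n·p_i: 115×0.393 = 45.195, 115×0.238 = 27.37, 115×0.145 = 16.675, 115×0.088 = 10.12, 115×0.136 = 15.64.
0: (56 − 45.195)²/45.195 = 116.748025/45.195 = 2.583
1: (12 − 27.37)²/27.37 = 236.2369/27.37 = 8.631
2: (21 − 16.675)²/16.675 = 18.705625/16.675 = 1.122
3: (8 − 10.12)²/10.12 = 4.4944/10.12 = 0.444
≥4: (18 − 15.64)²/15.64 = 5.5696/15.64 = 0.356
The largest term is for 1: 8.63.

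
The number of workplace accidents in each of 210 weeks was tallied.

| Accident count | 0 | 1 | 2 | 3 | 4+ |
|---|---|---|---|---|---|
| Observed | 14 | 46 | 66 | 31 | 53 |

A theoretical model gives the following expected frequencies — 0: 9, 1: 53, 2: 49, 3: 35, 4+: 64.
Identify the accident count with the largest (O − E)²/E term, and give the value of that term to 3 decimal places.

cat         O        E   (O−E)²/E
0          14        9     2.7778
1          46       53     0.9245
2          66       49     5.8980
3          31       35     0.4571
4+         53       64     1.8906
The largest term is for 2: 5.898.

2, 5.898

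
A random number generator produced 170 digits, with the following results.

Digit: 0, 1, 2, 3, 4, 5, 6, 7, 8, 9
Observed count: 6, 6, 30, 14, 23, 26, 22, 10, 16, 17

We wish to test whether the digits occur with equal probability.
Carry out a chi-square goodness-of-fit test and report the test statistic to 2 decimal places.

Under H₀ each category has probability 1/10, so each expected count is 170/10 = 17.
χ² = (6−17)²/17 + (6−17)²/17 + (30−17)²/17 + (14−17)²/17 + (23−17)²/17 + (26−17)²/17 + (22−17)²/17 + (10−17)²/17 + (16−17)²/17 + (17−17)²/17
   = 7.118 + 7.118 + 9.941 + 0.529 + 2.118 + 4.765 + 1.471 + 2.882 + 0.059 + 0.000
Sum = 36.00

36.00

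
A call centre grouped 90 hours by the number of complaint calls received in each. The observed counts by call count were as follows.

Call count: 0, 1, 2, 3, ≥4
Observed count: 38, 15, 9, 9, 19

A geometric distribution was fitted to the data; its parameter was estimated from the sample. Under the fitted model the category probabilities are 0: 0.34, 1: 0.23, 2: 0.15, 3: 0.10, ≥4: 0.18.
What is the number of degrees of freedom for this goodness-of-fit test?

3

There are k = 5 categories and 1 parameter estimated from the data, so df = 5 − 1 − 1 = 3.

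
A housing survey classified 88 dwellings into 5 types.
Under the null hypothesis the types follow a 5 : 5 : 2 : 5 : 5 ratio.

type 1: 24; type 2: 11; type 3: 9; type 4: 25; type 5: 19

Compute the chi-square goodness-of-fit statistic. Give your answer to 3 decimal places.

Ratio total = 22. Expected counts: 88×5/22 = 20, 88×5/22 = 20, 88×2/22 = 8, 88×5/22 = 20, 88×5/22 = 20.
type 1: (24 − 20)²/20 = 16/20 = 0.8000
type 2: (11 − 20)²/20 = 81/20 = 4.0500
type 3: (9 − 8)²/8 = 1/8 = 0.1250
type 4: (25 − 20)²/20 = 25/20 = 1.2500
type 5: (19 − 20)²/20 = 1/20 = 0.0500
Sum = 6.275

6.275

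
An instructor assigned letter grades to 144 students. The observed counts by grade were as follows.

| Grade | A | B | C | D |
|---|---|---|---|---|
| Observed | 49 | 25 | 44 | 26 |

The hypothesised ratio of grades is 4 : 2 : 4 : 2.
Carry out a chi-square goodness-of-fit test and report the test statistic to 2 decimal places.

0.56

Ratio total = 12. Expected counts: 144×4/12 = 48, 144×2/12 = 24, 144×4/12 = 48, 144×2/12 = 24.
A: (49 − 48)²/48 = 1/48 = 0.021
B: (25 − 24)²/24 = 1/24 = 0.042
C: (44 − 48)²/48 = 16/48 = 0.333
D: (26 − 24)²/24 = 4/24 = 0.167
Sum = 0.56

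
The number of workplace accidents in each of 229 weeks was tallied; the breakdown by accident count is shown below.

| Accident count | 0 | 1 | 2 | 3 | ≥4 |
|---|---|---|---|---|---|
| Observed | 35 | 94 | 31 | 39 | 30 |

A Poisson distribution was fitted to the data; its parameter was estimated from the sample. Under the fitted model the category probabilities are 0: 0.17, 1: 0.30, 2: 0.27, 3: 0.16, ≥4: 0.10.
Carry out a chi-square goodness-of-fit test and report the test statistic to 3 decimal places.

27.440

Expected counts E_i = n·p_i: 229×0.17 = 38.93, 229×0.30 = 68.7, 229×0.27 = 61.83, 229×0.16 = 36.64, 229×0.10 = 22.9.
0: (35 − 38.93)²/38.93 = 15.4449/38.93 = 0.3967
1: (94 − 68.7)²/68.7 = 640.09/68.7 = 9.3172
2: (31 − 61.83)²/61.83 = 950.4889/61.83 = 15.3726
3: (39 − 36.64)²/36.64 = 5.5696/36.64 = 0.1520
≥4: (30 − 22.9)²/22.9 = 50.41/22.9 = 2.2013
Sum = 27.440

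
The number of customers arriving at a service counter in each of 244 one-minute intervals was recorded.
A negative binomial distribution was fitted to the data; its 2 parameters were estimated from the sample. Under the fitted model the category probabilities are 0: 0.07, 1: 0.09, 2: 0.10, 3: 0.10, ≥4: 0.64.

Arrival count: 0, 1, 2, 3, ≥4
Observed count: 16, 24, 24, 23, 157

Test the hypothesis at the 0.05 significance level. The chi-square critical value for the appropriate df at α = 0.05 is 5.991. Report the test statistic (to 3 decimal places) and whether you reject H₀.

Expected counts E_i = n·p_i: 244×0.07 = 17.08, 244×0.09 = 21.96, 244×0.10 = 24.4, 244×0.10 = 24.4, 244×0.64 = 156.16.
χ² = (16−17.08)²/17.08 + (24−21.96)²/21.96 + (24−24.4)²/24.4 + (23−24.4)²/24.4 + (157−156.16)²/156.16
   = 0.0683 + 0.1895 + 0.0066 + 0.0803 + 0.0045
Sum = 0.349
df = 2. Since 0.349 < 5.991, we do not reject H₀.

0.349; do not reject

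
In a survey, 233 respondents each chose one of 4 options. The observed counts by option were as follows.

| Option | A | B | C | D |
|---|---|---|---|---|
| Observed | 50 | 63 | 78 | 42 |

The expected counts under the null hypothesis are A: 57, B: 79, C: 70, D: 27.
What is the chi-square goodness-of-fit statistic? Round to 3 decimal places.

13.348

cat         O        E   (O−E)²/E
A          50       57     0.8596
B          63       79     3.2405
C          78       70     0.9143
D          42       27     8.3333
Sum = 13.348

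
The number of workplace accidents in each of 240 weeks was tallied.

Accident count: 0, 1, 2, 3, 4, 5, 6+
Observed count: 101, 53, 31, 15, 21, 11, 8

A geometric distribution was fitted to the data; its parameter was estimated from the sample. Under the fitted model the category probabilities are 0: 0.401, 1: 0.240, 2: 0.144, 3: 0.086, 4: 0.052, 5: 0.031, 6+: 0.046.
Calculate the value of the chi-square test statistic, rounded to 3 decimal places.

Expected counts E_i = n·p_i: 240×0.401 = 96.24, 240×0.240 = 57.6, 240×0.144 = 34.56, 240×0.086 = 20.64, 240×0.052 = 12.48, 240×0.031 = 7.44, 240×0.046 = 11.04.
χ² = (101−96.24)²/96.24 + (53−57.6)²/57.6 + (31−34.56)²/34.56 + (15−20.64)²/20.64 + (21−12.48)²/12.48 + (11−7.44)²/7.44 + (8−11.04)²/11.04
   = 0.2354 + 0.3674 + 0.3667 + 1.5412 + 5.8165 + 1.7034 + 0.8371
Sum = 10.868

10.868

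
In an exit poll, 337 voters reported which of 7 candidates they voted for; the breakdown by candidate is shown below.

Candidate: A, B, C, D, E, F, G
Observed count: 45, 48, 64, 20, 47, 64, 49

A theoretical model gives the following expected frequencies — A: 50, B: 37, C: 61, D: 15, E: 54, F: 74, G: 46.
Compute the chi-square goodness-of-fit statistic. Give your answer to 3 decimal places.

cat         O        E   (O−E)²/E
A          45       50     0.5000
B          48       37     3.2703
C          64       61     0.1475
D          20       15     1.6667
E          47       54     0.9074
F          64       74     1.3514
G          49       46     0.1957
Sum = 8.039

8.039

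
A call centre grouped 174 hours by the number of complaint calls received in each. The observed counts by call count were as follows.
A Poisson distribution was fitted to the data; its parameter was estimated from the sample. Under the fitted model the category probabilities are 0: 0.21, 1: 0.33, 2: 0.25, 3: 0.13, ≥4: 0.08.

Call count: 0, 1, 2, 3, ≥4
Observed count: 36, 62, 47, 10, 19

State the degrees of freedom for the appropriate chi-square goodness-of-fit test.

3

There are k = 5 categories and 1 parameter estimated from the data, so df = 5 − 1 − 1 = 3.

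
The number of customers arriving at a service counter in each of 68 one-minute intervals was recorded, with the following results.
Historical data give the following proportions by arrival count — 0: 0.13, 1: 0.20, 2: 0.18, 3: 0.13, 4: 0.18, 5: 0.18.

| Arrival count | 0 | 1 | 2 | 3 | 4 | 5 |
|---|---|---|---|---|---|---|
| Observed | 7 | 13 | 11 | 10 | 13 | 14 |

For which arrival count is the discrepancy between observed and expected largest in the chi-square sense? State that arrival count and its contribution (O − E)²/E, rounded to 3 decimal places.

Expected counts E_i = n·p_i: 68×0.13 = 8.84, 68×0.20 = 13.6, 68×0.18 = 12.24, 68×0.13 = 8.84, 68×0.18 = 12.24, 68×0.18 = 12.24.
χ² = (7−8.84)²/8.84 + (13−13.6)²/13.6 + (11−12.24)²/12.24 + (10−8.84)²/8.84 + (13−12.24)²/12.24 + (14−12.24)²/12.24
   = 0.3830 + 0.0265 + 0.1256 + 0.1522 + 0.0472 + 0.2531
The largest term is for 0: 0.383.

0, 0.383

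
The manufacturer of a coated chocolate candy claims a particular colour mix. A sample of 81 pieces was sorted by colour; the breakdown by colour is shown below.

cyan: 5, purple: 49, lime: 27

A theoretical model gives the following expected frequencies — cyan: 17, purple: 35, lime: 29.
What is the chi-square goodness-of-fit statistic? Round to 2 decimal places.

14.21

χ² = (5−17)²/17 + (49−35)²/35 + (27−29)²/29
   = 8.471 + 5.600 + 0.138
Sum = 14.21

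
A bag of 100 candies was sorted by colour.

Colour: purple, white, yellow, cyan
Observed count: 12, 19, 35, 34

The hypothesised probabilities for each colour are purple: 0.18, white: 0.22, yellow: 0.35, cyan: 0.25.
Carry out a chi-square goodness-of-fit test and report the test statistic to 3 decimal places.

Expected counts E_i = n·p_i: 100×0.18 = 18, 100×0.22 = 22, 100×0.35 = 35, 100×0.25 = 25.
χ² = (12−18)²/18 + (19−22)²/22 + (35−35)²/35 + (34−25)²/25
   = 2.0000 + 0.4091 + 0.0000 + 3.2400
Sum = 5.649

5.649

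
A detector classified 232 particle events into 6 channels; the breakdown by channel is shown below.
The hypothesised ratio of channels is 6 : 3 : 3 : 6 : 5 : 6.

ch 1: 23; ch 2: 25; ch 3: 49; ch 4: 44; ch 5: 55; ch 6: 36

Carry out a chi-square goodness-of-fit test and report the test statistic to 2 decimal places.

Ratio total = 29. Expected counts: 232×6/29 = 48, 232×3/29 = 24, 232×3/29 = 24, 232×6/29 = 48, 232×5/29 = 40, 232×6/29 = 48.
ch 1: (23 − 48)²/48 = 625/48 = 13.021
ch 2: (25 − 24)²/24 = 1/24 = 0.042
ch 3: (49 − 24)²/24 = 625/24 = 26.042
ch 4: (44 − 48)²/48 = 16/48 = 0.333
ch 5: (55 − 40)²/40 = 225/40 = 5.625
ch 6: (36 − 48)²/48 = 144/48 = 3.000
Sum = 48.06

48.06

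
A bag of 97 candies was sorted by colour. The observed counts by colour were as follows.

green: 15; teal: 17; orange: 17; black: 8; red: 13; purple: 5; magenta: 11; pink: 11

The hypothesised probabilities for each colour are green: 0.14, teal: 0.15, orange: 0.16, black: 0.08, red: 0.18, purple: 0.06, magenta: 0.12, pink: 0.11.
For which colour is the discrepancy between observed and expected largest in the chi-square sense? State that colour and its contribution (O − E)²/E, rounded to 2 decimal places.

Expected counts E_i = n·p_i: 97×0.14 = 13.58, 97×0.15 = 14.55, 97×0.16 = 15.52, 97×0.08 = 7.76, 97×0.18 = 17.46, 97×0.06 = 5.82, 97×0.12 = 11.64, 97×0.11 = 10.67.
green: (15 − 13.58)²/13.58 = 2.0164/13.58 = 0.148
teal: (17 − 14.55)²/14.55 = 6.0025/14.55 = 0.413
orange: (17 − 15.52)²/15.52 = 2.1904/15.52 = 0.141
black: (8 − 7.76)²/7.76 = 0.0576/7.76 = 0.007
red: (13 − 17.46)²/17.46 = 19.8916/17.46 = 1.139
purple: (5 − 5.82)²/5.82 = 0.6724/5.82 = 0.116
magenta: (11 − 11.64)²/11.64 = 0.4096/11.64 = 0.035
pink: (11 − 10.67)²/10.67 = 0.1089/10.67 = 0.010
The largest term is for red: 1.14.

red, 1.14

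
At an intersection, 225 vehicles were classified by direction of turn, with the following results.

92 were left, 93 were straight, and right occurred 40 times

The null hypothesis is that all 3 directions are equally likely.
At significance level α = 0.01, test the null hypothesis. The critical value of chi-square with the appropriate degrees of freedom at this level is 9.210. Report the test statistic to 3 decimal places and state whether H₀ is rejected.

24.507; reject

Under H₀ each category has probability 1/3, so each expected count is 225/3 = 75.
cat           O        E   (O−E)²/E
left         92       75     3.8533
straight     93       75     4.3200
right        40       75    16.3333
Sum = 24.507
df = 2. Since 24.507 > 9.210, we reject H₀.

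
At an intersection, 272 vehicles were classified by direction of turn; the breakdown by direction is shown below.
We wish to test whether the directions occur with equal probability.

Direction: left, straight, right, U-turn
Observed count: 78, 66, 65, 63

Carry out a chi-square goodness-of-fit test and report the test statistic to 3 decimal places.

2.029

Expected count for each of the 4 categories: 272/4 = 68.
χ² = (78−68)²/68 + (66−68)²/68 + (65−68)²/68 + (63−68)²/68
   = 1.4706 + 0.0588 + 0.1324 + 0.3676
Sum = 2.029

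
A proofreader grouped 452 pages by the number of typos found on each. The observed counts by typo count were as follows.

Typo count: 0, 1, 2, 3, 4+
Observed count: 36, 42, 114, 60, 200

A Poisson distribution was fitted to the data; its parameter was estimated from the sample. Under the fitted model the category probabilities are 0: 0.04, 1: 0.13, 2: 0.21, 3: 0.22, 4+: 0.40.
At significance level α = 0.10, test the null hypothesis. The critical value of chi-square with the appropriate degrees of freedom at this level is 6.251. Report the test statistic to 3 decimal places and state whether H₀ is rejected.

44.059; reject

Expected counts E_i = n·p_i: 452×0.04 = 18.08, 452×0.13 = 58.76, 452×0.21 = 94.92, 452×0.22 = 99.44, 452×0.40 = 180.8.
0: (36 − 18.08)²/18.08 = 321.1264/18.08 = 17.7614
1: (42 − 58.76)²/58.76 = 280.8976/58.76 = 4.7804
2: (114 − 94.92)²/94.92 = 364.0464/94.92 = 3.8353
3: (60 − 99.44)²/99.44 = 1555.5136/99.44 = 15.6427
4+: (200 − 180.8)²/180.8 = 368.64/180.8 = 2.0389
Sum = 44.059
df = 3. Since 44.059 > 6.251, we reject H₀.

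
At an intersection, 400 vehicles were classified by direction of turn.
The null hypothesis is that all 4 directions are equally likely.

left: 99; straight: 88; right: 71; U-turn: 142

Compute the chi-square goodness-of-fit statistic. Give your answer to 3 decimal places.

Expected count for each of the 4 categories: 400/4 = 100.
cat           O        E   (O−E)²/E
left         99      100     0.0100
straight     88      100     1.4400
right        71      100     8.4100
U-turn      142      100    17.6400
Sum = 27.500

27.500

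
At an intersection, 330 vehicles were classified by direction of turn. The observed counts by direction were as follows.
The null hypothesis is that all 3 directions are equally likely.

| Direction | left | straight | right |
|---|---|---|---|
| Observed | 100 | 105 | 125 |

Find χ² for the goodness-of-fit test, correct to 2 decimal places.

Under H₀ each category has probability 1/3, so each expected count is 330/3 = 110.
χ² = (100−110)²/110 + (105−110)²/110 + (125−110)²/110
   = 0.909 + 0.227 + 2.045
Sum = 3.18

3.18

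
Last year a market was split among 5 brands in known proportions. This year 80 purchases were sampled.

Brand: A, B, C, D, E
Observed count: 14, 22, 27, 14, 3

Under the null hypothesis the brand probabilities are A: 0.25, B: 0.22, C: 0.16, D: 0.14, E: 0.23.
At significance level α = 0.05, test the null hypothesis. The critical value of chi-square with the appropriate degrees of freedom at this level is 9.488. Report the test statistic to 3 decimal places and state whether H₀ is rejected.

Expected counts E_i = n·p_i: 80×0.25 = 20, 80×0.22 = 17.6, 80×0.16 = 12.8, 80×0.14 = 11.2, 80×0.23 = 18.4.
cat         O        E   (O−E)²/E
A          14       20     1.8000
B          22     17.6     1.1000
C          27     12.8    15.7531
D          14     11.2     0.7000
E           3     18.4    12.8891
Sum = 32.242
df = 4. Since 32.242 > 9.488, we reject H₀.

32.242; reject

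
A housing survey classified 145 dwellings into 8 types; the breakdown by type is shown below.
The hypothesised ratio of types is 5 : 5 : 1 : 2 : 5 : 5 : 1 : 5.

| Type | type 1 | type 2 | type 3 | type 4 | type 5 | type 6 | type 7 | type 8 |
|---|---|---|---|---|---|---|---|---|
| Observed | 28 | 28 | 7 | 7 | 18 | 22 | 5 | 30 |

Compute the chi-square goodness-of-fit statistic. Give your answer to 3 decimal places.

Ratio total = 29. Expected counts: 145×5/29 = 25, 145×5/29 = 25, 145×1/29 = 5, 145×2/29 = 10, 145×5/29 = 25, 145×5/29 = 25, 145×1/29 = 5, 145×5/29 = 25.
type 1: (28 − 25)²/25 = 9/25 = 0.3600
type 2: (28 − 25)²/25 = 9/25 = 0.3600
type 3: (7 − 5)²/5 = 4/5 = 0.8000
type 4: (7 − 10)²/10 = 9/10 = 0.9000
type 5: (18 − 25)²/25 = 49/25 = 1.9600
type 6: (22 − 25)²/25 = 9/25 = 0.3600
type 7: (5 − 5)²/5 = 0/5 = 0.0000
type 8: (30 − 25)²/25 = 25/25 = 1.0000
Sum = 5.740

5.740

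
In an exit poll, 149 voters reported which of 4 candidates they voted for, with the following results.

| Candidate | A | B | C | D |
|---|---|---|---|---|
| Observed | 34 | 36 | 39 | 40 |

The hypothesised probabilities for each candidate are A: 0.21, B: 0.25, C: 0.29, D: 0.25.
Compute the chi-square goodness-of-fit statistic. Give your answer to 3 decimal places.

0.890

Expected counts E_i = n·p_i: 149×0.21 = 31.29, 149×0.25 = 37.25, 149×0.29 = 43.21, 149×0.25 = 37.25.
A: (34 − 31.29)²/31.29 = 7.3441/31.29 = 0.2347
B: (36 − 37.25)²/37.25 = 1.5625/37.25 = 0.0419
C: (39 − 43.21)²/43.21 = 17.7241/43.21 = 0.4102
D: (40 − 37.25)²/37.25 = 7.5625/37.25 = 0.2030
Sum = 0.890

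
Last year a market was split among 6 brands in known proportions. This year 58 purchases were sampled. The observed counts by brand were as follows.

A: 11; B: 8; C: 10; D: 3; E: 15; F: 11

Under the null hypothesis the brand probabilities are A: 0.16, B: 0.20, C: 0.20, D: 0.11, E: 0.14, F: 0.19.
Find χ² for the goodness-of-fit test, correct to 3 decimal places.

9.277

Expected counts E_i = n·p_i: 58×0.16 = 9.28, 58×0.20 = 11.6, 58×0.20 = 11.6, 58×0.11 = 6.38, 58×0.14 = 8.12, 58×0.19 = 11.02.
cat         O        E   (O−E)²/E
A          11     9.28     0.3188
B           8     11.6     1.1172
C          10     11.6     0.2207
D           3     6.38     1.7907
E          15     8.12     5.8294
F          11    11.02     0.0000
Sum = 9.277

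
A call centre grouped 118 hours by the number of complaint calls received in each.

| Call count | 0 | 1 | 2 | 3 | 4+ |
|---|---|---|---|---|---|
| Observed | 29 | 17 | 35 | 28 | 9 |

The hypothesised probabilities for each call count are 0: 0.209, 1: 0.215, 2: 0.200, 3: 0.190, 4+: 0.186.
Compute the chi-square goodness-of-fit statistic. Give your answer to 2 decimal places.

18.06

Expected counts E_i = n·p_i: 118×0.209 = 24.662, 118×0.215 = 25.37, 118×0.200 = 23.6, 118×0.190 = 22.42, 118×0.186 = 21.948.
cat         O        E   (O−E)²/E
0          29   24.662      0.763
1          17    25.37      2.761
2          35     23.6      5.507
3          28    22.42      1.389
4+          9   21.948      7.639
Sum = 18.06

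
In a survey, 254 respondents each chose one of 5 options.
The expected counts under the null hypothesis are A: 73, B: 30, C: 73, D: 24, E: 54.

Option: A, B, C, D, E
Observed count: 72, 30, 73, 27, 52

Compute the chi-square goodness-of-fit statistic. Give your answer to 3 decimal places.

cat         O        E   (O−E)²/E
A          72       73     0.0137
B          30       30     0.0000
C          73       73     0.0000
D          27       24     0.3750
E          52       54     0.0741
Sum = 0.463

0.463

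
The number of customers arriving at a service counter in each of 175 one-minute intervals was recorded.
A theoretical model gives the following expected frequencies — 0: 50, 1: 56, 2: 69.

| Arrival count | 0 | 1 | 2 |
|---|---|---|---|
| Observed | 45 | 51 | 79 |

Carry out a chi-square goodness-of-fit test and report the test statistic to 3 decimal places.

0: (45 − 50)²/50 = 25/50 = 0.5000
1: (51 − 56)²/56 = 25/56 = 0.4464
2: (79 − 69)²/69 = 100/69 = 1.4493
Sum = 2.396

2.396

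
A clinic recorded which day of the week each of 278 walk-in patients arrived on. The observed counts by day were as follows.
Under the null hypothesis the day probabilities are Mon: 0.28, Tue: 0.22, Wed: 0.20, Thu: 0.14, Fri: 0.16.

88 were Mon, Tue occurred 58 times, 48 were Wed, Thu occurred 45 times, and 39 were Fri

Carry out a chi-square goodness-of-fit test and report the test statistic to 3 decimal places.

4.153

Expected counts E_i = n·p_i: 278×0.28 = 77.84, 278×0.22 = 61.16, 278×0.20 = 55.6, 278×0.14 = 38.92, 278×0.16 = 44.48.
χ² = (88−77.84)²/77.84 + (58−61.16)²/61.16 + (48−55.6)²/55.6 + (45−38.92)²/38.92 + (39−44.48)²/44.48
   = 1.3261 + 0.1633 + 1.0388 + 0.9498 + 0.6751
Sum = 4.153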